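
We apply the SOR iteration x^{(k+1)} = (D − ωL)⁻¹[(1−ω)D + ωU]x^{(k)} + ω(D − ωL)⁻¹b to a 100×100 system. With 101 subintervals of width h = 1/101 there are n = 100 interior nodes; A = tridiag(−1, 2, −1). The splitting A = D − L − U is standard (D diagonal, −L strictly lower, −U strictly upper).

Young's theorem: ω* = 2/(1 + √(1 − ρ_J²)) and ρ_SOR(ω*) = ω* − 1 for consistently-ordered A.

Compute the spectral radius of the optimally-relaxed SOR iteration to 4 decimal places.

[ρ_J] n=100: ρ(B_J) = cos(π/(n+1)) = cos(π/101) = 0.9995.
√(1 − cos²(π/101)) = sin(π/101) ≈ 0.03110.
ω* = 2/(1+0.03110) = 1.9397
At ω = 1.9397 every |λ(B_ω)| = ω−1, so ρ_SOR = 0.9397.

ρ_SOR = 0.9397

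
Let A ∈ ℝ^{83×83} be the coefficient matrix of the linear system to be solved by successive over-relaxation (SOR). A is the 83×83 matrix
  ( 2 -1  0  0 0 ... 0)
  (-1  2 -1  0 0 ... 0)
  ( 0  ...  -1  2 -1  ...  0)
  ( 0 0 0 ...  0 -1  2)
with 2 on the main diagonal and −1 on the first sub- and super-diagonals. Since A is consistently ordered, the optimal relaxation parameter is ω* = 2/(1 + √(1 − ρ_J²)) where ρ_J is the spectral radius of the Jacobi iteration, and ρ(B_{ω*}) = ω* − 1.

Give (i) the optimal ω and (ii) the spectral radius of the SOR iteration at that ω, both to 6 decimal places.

½·tridiag(1,0,1) at n=83: λ_k = cos(kπ/84); max |λ| at k=1 ⇒ ρ_J = cos(π/84) ≈ 0.999301.
√(1−ρ_J²) = |sin(π/84)| = 0.0373912
ω* = 2/(1 + 0.0373912) = 2/1.0373912 = 1.927913.
ρ_SOR = ω* − 1 = 1.927913 − 1 = 0.927913.

ω* = 1.927913, ρ_SOR = 0.927913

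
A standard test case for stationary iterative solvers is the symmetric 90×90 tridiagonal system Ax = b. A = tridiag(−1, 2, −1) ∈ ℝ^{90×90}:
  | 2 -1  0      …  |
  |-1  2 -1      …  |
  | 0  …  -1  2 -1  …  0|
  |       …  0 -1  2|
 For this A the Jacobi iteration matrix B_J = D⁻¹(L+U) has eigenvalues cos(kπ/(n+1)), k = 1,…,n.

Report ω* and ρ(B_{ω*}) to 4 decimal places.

ω* = 1.9333, ρ_SOR = 0.9333

½·tridiag(1,0,1) at n=90: λ_k = cos(kπ/91); max |λ| at k=1 ⇒ ρ_J = cos(π/91) ≈ 0.9994.
1 − cos²(π/91) = sin²(π/91) ⇒ √(1−ρ_J²) = sin(π/91) = 0.03452.
So ω* = 2/1.03452 = 1.9333 (Young).
[ρ_SOR] ω* − 1 = 0.9333.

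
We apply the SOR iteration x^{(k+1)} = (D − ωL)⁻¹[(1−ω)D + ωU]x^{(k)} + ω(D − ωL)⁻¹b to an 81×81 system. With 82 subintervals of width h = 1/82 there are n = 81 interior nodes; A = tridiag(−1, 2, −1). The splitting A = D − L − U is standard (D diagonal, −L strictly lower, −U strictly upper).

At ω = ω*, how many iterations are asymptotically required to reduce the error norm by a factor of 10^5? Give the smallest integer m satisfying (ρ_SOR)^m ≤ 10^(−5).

m = 151

n=81: λ(B_J) = 1 − λ(A)/2 = cos(kπ/82); k=1 gives ρ_J = 0.9992662.
1 − cos²(π/82) = sin²(π/82) ⇒ √(1−ρ_J²) = sin(π/82) = 0.0383027.
ω* = 2/(1 + 0.0383027) = 2/1.0383027 = 1.9262206.
Hence ρ(B_{ω*}) = 1.9262206 − 1 = 0.9262206.
For 5 digits: m = 5·ln10 / (−ln 0.9262206) = 11.5129/0.0766428 = 150.215; round up → m = 151.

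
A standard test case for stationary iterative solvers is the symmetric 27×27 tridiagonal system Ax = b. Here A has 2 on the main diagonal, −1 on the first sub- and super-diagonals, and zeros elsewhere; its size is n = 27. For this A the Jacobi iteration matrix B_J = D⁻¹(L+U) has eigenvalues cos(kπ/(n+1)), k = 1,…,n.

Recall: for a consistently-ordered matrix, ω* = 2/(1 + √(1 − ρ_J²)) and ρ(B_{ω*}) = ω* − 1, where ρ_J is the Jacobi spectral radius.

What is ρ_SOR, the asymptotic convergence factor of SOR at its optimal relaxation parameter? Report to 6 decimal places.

spectrum of D⁻¹(L+U) = {cos(kπ/28) : 1≤k≤27}; ρ_J = cos(π/28) = 0.993712.
root = sin(π/28) = 0.1119645  (since 1−cos² = sin²).
Then 2/(1+√(1−ρ_J²)) = 2/(1+0.1119645); ω* = 2/1.1119645 = 1.798619.
At ω = 1.798619 every |λ(B_ω)| = ω−1, so ρ_SOR = 0.798619.

ρ_SOR = 0.798619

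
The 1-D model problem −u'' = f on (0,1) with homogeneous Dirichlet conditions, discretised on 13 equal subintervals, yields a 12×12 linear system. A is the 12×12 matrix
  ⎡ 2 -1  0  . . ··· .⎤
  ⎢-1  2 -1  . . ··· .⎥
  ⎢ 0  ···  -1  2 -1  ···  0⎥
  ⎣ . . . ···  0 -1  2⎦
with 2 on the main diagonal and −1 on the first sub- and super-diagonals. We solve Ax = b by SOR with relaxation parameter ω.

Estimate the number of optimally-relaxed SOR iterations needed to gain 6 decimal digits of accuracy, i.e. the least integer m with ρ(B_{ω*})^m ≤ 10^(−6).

ρ_J = max_k |cos(kπ/13)| = cos(π/13) = 0.9709418
√(1−ρ_J²) = |sin(π/13)| = 0.2393157
Young: ω* = 2/(1+√(1−ρ_J²)) = 2/(1+0.2393157) = 2/1.2393157 = 1.6137938.
ρ(B_{ω*}) = ω*−1 = 0.6137938
m ≥ 6·ln10 / (−ln 0.6137938) = 28.305; smallest integer m = 29.

m = 29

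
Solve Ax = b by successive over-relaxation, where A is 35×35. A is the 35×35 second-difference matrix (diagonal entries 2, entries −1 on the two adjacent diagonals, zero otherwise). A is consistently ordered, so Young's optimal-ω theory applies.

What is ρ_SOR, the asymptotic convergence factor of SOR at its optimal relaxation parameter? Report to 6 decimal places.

ρ_SOR = 0.839663

spectrum of D⁻¹(L+U) = {cos(kπ/36) : 1≤k≤35}; ρ_J = cos(π/36) = 0.996195.
√(1−ρ_J²) simplifies to sin(π/36) = 0.0871557.
[ω*] 2 ÷ (1 + 0.0871557) = 2 ÷ 1.0871557 = 1.839663.
ρ(B_{ω*}) = ω*−1 = 0.839663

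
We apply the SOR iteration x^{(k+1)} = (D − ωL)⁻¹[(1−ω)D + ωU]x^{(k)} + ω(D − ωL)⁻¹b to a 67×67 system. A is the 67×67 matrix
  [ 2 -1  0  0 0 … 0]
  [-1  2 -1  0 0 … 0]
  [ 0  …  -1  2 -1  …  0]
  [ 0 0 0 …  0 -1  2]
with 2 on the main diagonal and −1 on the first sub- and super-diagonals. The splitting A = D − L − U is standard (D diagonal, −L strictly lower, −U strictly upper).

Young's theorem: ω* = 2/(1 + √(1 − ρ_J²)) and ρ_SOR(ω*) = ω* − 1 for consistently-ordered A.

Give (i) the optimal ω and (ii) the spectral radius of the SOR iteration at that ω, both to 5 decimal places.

n=67: λ(B_J) = 1 − λ(A)/2 = cos(kπ/68); k=1 gives ρ_J = 0.99893.
√(1−ρ_J²) simplifies to sin(π/68) = 0.046183.
Then 2/(1+√(1−ρ_J²)) = 2/(1+0.046183); ω* = 2/1.046183 = 1.91171.
[ρ_SOR] ω* − 1 = 0.91171.

ω* = 1.91171, ρ_SOR = 0.91171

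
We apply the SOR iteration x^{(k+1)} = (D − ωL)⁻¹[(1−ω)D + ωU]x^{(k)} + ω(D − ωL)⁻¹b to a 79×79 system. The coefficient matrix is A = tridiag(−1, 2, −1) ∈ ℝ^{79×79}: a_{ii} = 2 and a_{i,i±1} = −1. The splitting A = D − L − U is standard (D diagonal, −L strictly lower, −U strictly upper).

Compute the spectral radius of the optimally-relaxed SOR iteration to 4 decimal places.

ρ_SOR = 0.9244

B_J for the 79×79 system has eigenvalues cos(kπ/80); ρ_J = cos(π/80) = 0.9992.
√(1−ρ_J²) simplifies to sin(π/80) = 0.03926.
ω* = 2/(1 + 0.03926) = 2/1.03926 = 1.9244.
At ω = 1.9244 every |λ(B_ω)| = ω−1, so ρ_SOR = 0.9244.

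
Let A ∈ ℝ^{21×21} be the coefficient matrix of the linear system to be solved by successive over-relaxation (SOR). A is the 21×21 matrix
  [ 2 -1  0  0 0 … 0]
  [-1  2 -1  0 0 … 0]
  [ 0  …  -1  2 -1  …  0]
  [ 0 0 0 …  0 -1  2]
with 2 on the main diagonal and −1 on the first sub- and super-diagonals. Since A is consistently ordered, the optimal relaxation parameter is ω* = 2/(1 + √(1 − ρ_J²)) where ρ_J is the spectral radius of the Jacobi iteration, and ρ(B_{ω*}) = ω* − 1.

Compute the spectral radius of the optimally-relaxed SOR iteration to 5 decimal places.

ρ_SOR = 0.75083

ρ_J = max_k |cos(kπ/22)| = cos(π/22) = 0.98982
√(1−ρ_J²) = |sin(π/22)| = 0.142315
[ω*] 2 ÷ (1 + 0.142315) = 2 ÷ 1.142315 = 1.75083.
ρ_SOR = ω* − 1 = 1.75083 − 1 = 0.75083.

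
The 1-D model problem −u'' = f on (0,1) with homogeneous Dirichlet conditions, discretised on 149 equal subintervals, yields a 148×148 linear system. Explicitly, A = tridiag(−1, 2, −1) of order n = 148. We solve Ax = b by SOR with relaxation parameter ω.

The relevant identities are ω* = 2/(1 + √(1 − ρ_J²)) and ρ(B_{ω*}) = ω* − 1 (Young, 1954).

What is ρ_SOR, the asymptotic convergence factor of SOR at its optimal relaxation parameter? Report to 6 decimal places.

ρ_SOR = 0.958705

n=148: λ(B_J) = 1 − λ(A)/2 = cos(kπ/149); k=1 gives ρ_J = 0.999778.
√(1−ρ_J²) = |sin(π/149)| = 0.0210830
Young: ω* = 2/(1+√(1−ρ_J²)) = 2/(1+0.0210830) = 2/1.0210830 = 1.958705.
ρ_SOR = ω* − 1 ≈ 0.958705.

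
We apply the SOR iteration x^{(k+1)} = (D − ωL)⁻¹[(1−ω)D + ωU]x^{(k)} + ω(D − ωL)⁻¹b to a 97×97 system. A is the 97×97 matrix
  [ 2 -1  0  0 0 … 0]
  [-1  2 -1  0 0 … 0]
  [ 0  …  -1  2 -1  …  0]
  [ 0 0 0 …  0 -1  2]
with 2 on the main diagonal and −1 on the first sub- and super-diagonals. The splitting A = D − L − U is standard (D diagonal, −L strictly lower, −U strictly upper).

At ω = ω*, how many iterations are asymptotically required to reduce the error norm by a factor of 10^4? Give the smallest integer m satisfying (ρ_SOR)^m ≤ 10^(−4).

m = 144

spectrum of D⁻¹(L+U) = {cos(kπ/98) : 1≤k≤97}; ρ_J = cos(π/98) = 0.9994862.
√(1 − cos²(π/98)) = sin(π/98) ≈ 0.0320516.
Then 2/(1+√(1−ρ_J²)) = 2/(1+0.0320516); ω* = 2/1.0320516 = 1.9378876.
At ω = 1.9378876 every |λ(B_ω)| = ω−1, so ρ_SOR = 0.9378876.
Need (0.9378876)^m ≤ 10^(−4): m ≥ 4·ln10/|ln 0.9378876| = 9.21034/0.0641252 = 143.631 ⇒ m = 144.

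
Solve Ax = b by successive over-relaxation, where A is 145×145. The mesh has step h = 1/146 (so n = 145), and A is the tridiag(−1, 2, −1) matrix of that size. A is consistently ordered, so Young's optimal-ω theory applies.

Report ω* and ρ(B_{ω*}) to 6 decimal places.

ρ_J = max_k |cos(kπ/146)| = cos(π/146) = 0.999769
root = sin(π/146) = 0.0215161  (since 1−cos² = sin²).
ω* = 2/(1 + 0.0215161) = 2/1.0215161 = 1.957874.
Hence ρ(B_{ω*}) = 1.957874 − 1 = 0.957874.

ω* = 1.957874, ρ_SOR = 0.957874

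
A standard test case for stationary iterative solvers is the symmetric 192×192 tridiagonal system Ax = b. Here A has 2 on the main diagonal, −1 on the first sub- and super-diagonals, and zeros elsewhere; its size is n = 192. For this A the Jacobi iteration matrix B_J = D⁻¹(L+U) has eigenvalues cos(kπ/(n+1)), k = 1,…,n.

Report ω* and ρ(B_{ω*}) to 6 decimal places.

With n=192, ρ(Jacobi) = cos(π/193) = 0.999868.
√(1−ρ_J²) simplifies to sin(π/193) = 0.0162770.
Young: ω* = 2/(1+√(1−ρ_J²)) = 2/(1+0.0162770) = 2/1.0162770 = 1.967967.
ρ_SOR = ω* − 1 ≈ 0.967967.

ω* = 1.967967, ρ_SOR = 0.967967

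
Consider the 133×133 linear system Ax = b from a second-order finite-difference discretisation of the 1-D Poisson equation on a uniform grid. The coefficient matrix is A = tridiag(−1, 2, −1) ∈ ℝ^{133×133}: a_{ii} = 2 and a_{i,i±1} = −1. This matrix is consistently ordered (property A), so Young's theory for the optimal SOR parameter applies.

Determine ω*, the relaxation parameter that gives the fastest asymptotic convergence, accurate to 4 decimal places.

ω* = 1.9542

[ρ_J] n=133: ρ(B_J) = cos(π/(n+1)) = cos(π/134) = 0.9997.
root = sin(π/134) = 0.02344  (since 1−cos² = sin²).
Then 2/(1+√(1−ρ_J²)) = 2/(1+0.02344); ω* = 2/1.02344 = 1.9542.
At ω = 1.9542 every |λ(B_ω)| = ω−1, so ρ_SOR = 0.9542.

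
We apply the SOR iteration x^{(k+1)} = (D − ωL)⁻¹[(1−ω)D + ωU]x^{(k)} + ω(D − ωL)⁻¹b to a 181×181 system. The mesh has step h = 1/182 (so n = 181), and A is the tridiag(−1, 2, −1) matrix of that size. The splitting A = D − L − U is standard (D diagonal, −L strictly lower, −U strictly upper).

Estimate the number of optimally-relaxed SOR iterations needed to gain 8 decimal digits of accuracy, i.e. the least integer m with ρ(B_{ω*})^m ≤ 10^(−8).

m = 534

spectrum of D⁻¹(L+U) = {cos(kπ/182) : 1≤k≤181}; ρ_J = cos(π/182) = 0.9998510.
√(1 − cos²(π/182)) = sin(π/182) ≈ 0.0172606.
So ω* = 2/1.0172606 = 1.9660645 (Young).
ρ(B_{ω*}) = ω*−1 = 0.9660645
ρ_SOR^m ≤ 10^(−8) ⇔ m ≥ 8·ln10/(−ln 0.9660645) = 18.4207/0.0345247 = 533.551; m = ⌈533.551⌉ = 534.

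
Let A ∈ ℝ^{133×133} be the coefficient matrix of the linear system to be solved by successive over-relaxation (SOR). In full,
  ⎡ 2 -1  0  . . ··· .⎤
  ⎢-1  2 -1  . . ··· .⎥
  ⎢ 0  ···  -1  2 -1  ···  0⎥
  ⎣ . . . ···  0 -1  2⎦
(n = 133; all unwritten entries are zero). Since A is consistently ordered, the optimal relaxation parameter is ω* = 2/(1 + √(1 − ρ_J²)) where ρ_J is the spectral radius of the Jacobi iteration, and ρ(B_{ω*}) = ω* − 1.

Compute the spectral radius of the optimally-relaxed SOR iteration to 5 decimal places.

B_J for the 133×133 system has eigenvalues cos(kπ/134); ρ_J = cos(π/134) = 0.99973.
√(1−ρ_J²) = |sin(π/134)| = 0.023443
ω* = 2/(1 + 0.023443) = 2/1.023443 = 1.95419.
Hence ρ(B_{ω*}) = 1.95419 − 1 = 0.95419.

ρ_SOR = 0.95419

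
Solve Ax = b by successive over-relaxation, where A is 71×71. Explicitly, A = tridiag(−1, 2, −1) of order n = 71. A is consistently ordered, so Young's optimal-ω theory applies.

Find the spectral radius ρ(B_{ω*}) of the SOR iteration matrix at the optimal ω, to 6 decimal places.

ρ_SOR = 0.916407

ρ_J = max_k |cos(kπ/72)| = cos(π/72) = 0.999048
root = sin(π/72) = 0.0436194  (since 1−cos² = sin²).
ω* = 2/(1 + 0.0436194) = 2/1.0436194 = 1.916407.
[ρ_SOR] ω* − 1 = 0.916407.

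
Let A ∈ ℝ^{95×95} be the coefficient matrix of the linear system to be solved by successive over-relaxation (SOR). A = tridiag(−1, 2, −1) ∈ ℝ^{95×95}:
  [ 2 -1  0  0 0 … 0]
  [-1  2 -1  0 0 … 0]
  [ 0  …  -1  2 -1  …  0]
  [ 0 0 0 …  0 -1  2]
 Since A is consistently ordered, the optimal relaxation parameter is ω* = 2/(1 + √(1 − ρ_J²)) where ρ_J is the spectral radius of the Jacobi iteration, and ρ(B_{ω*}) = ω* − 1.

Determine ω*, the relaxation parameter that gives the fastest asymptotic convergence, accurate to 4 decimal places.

n=95: λ(B_J) = 1 − λ(A)/2 = cos(kπ/96); k=1 gives ρ_J = 0.9995.
√(1 − cos²(π/96)) = sin(π/96) ≈ 0.03272.
ω* = 2/(1 + 0.03272) = 2/1.03272 = 1.9366.
Hence ρ(B_{ω*}) = 1.9366 − 1 = 0.9366.

ω* = 1.9366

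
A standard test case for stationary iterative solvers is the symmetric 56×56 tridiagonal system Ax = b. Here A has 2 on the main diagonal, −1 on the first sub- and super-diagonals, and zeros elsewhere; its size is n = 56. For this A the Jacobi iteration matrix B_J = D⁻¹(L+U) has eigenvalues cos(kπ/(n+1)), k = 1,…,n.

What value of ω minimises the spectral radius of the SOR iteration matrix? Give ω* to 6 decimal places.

ω* = 1.895577

B_J for the 56×56 system has eigenvalues cos(kπ/57); ρ_J = cos(π/57) = 0.998482.
1 − cos²(π/57) = sin²(π/57) ⇒ √(1−ρ_J²) = sin(π/57) = 0.0550878.
ω* = 2 / (1 + 0.0550878) = 2 / 1.0550878 ≈ 1.895577.
ρ_SOR = ω* − 1 = 1.895577 − 1 = 0.895577.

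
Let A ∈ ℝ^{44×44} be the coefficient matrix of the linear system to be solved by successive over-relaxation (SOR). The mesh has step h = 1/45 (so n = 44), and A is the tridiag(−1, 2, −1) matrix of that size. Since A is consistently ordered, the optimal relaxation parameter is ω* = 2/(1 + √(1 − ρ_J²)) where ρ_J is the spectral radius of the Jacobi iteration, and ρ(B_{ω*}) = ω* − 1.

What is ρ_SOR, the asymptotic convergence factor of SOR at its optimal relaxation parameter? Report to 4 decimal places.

ρ_SOR = 0.8696

B_J for the 44×44 system has eigenvalues cos(kπ/45); ρ_J = cos(π/45) = 0.9976.
root = sin(π/45) = 0.06976  (since 1−cos² = sin²).
Then 2/(1+√(1−ρ_J²)) = 2/(1+0.06976); ω* = 2/1.06976 = 1.8696.
ρ_SOR = ω* − 1 ≈ 0.8696.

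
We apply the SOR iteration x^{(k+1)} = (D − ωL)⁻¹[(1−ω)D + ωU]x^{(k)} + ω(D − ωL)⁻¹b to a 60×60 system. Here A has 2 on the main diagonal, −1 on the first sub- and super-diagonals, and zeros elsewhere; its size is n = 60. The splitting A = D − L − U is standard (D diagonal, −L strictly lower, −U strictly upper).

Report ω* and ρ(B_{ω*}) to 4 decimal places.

ω* = 1.9021, ρ_SOR = 0.9021

With n=60, ρ(Jacobi) = cos(π/61) = 0.9987.
√(1−ρ_J²) simplifies to sin(π/61) = 0.05148.
Then 2/(1+√(1−ρ_J²)) = 2/(1+0.05148); ω* = 2/1.05148 = 1.9021.
and ρ(B_{ω*}) = 1.9021 − 1 = 0.9021.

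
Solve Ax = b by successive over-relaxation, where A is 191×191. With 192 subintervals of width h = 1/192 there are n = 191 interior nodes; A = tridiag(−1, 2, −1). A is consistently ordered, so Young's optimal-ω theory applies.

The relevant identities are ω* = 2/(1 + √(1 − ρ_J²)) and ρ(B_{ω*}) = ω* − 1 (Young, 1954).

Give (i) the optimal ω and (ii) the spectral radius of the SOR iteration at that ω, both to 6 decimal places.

n=191: λ(B_J) = 1 − λ(A)/2 = cos(kπ/192); k=1 gives ρ_J = 0.999866.
1 − cos²(π/192) = sin²(π/192) ⇒ √(1−ρ_J²) = sin(π/192) = 0.0163617.
Then 2/(1+√(1−ρ_J²)) = 2/(1+0.0163617); ω* = 2/1.0163617 = 1.967803.
and ρ(B_{ω*}) = 1.967803 − 1 = 0.967803.

ω* = 1.967803, ρ_SOR = 0.967803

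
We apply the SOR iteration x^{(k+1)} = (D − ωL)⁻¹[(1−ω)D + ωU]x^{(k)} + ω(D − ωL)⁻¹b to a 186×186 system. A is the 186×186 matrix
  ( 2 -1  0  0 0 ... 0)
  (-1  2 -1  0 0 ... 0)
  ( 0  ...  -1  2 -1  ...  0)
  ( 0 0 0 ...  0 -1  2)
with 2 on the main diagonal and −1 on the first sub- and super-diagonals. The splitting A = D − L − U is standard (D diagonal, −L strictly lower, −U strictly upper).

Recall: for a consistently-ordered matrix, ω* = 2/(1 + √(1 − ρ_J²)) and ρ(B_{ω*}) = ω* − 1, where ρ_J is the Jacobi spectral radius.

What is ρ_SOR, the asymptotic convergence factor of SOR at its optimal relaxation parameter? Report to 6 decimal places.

½·tridiag(1,0,1) at n=186: λ_k = cos(kπ/187); max |λ| at k=1 ⇒ ρ_J = cos(π/187) ≈ 0.999859.
√(1−ρ_J²) simplifies to sin(π/187) = 0.0167992.
ω* = 2 / (1 + 0.0167992) = 2 / 1.0167992 ≈ 1.966957.
ρ(B_{ω*}) = ω*−1 = 0.966957

ρ_SOR = 0.966957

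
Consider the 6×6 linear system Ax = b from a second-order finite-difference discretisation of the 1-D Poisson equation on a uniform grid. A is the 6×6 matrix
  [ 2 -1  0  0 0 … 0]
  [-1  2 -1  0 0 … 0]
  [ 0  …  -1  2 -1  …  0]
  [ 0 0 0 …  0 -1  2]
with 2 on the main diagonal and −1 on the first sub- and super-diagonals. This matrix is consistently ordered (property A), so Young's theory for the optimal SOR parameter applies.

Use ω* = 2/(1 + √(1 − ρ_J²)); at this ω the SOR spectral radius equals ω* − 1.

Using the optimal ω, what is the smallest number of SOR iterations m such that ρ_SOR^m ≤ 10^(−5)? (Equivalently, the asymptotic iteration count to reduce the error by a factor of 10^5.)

m = 13

ρ_J = max_k |cos(kπ/7)| = cos(π/7) = 0.9009689
√(1−ρ_J²) simplifies to sin(π/7) = 0.4338837.
ω* = 2 / (1 + 0.4338837) = 2 / 1.4338837 ≈ 1.3948133.
At ω = 1.3948133 every |λ(B_ω)| = ω−1, so ρ_SOR = 0.3948133.
m ≥ 5·ln10 / (−ln 0.3948133) = 12.388; smallest integer m = 13.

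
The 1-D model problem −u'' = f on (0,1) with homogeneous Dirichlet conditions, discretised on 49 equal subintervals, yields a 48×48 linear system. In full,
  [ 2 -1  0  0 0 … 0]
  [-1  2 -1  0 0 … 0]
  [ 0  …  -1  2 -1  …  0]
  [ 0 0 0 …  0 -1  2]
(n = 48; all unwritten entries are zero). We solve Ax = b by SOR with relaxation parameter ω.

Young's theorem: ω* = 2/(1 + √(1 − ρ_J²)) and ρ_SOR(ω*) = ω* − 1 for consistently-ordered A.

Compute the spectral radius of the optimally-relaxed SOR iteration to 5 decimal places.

ρ_SOR = 0.87958

ρ_J = max_k |cos(kπ/49)| = cos(π/49) = 0.99795
√(1 − cos²(π/49)) = sin(π/49) ≈ 0.064070.
ω* = 2 / (1 + 0.064070) = 2 / 1.064070 ≈ 1.87958.
Hence ρ(B_{ω*}) = 1.87958 − 1 = 0.87958.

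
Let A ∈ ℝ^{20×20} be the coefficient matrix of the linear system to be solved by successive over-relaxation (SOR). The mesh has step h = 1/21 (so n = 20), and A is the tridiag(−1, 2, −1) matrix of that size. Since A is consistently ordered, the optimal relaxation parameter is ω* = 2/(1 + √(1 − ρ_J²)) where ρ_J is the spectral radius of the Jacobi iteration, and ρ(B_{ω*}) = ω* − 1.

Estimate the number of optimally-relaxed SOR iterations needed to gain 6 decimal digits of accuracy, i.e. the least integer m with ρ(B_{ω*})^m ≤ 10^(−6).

m = 47

With n=20, ρ(Jacobi) = cos(π/21) = 0.9888308.
root = sin(π/21) = 0.1490423  (since 1−cos² = sin²).
Young: ω* = 2/(1+√(1−ρ_J²)) = 2/(1+0.1490423) = 2/1.1490423 = 1.7405800.
ρ_SOR = ω* − 1 = 1.7405800 − 1 = 0.7405800.
For 6 digits: m = 6·ln10 / (−ln 0.7405800) = 13.8155/0.300322 = 46.002; round up → m = 47.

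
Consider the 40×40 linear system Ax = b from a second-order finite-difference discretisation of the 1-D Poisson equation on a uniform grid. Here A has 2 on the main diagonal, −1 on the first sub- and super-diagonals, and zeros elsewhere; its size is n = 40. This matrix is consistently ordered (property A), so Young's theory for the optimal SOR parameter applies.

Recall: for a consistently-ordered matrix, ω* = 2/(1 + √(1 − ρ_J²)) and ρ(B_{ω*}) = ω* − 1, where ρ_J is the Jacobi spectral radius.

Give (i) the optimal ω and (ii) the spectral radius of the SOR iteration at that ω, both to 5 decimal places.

B_J for the 40×40 system has eigenvalues cos(kπ/41); ρ_J = cos(π/41) = 0.99707.
√(1−ρ_J²) simplifies to sin(π/41) = 0.076549.
Young: ω* = 2/(1+√(1−ρ_J²)) = 2/(1+0.076549) = 2/1.076549 = 1.85779.
and ρ(B_{ω*}) = 1.85779 − 1 = 0.85779.

ω* = 1.85779, ρ_SOR = 0.85779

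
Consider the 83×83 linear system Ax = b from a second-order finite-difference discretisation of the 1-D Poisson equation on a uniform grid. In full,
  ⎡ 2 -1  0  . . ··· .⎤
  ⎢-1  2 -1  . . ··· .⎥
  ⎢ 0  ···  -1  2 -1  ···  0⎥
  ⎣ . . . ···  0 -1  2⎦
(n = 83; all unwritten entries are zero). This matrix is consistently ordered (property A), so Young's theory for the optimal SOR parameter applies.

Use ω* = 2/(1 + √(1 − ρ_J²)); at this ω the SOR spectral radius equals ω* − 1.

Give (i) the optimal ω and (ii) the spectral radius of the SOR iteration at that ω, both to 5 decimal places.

ω* = 1.92791, ρ_SOR = 0.92791

½·tridiag(1,0,1) at n=83: λ_k = cos(kπ/84); max |λ| at k=1 ⇒ ρ_J = cos(π/84) ≈ 0.99930.
root = sin(π/84) = 0.037391  (since 1−cos² = sin²).
Then 2/(1+√(1−ρ_J²)) = 2/(1+0.037391); ω* = 2/1.037391 = 1.92791.
and ρ(B_{ω*}) = 1.92791 − 1 = 0.92791.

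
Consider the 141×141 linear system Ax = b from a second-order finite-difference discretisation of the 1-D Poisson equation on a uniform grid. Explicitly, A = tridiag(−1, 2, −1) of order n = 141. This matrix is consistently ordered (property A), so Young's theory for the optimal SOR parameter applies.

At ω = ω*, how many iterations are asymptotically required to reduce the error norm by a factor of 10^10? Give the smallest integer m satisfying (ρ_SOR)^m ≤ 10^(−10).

m = 521

ρ_J = max_k |cos(kπ/142)| = cos(π/142) = 0.9997553
√(1 − cos²(π/142)) = sin(π/142) ≈ 0.0221221.
Young: ω* = 2/(1+√(1−ρ_J²)) = 2/(1+0.0221221) = 2/1.0221221 = 1.9567134.
At ω = 1.9567134 every |λ(B_ω)| = ω−1, so ρ_SOR = 0.9567134.
m ≥ 10·ln10 / (−ln 0.9567134) = 520.343; smallest integer m = 521.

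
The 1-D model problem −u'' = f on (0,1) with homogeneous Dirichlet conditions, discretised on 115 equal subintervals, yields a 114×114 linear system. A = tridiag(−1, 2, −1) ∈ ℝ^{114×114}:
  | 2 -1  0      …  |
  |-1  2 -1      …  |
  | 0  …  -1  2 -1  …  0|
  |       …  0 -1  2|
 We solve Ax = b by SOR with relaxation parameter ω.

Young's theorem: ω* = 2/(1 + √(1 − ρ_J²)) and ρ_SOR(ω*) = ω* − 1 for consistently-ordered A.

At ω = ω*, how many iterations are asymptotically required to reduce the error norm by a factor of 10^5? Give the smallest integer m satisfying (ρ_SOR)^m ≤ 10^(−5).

[ρ_J] n=114: ρ(B_J) = cos(π/(n+1)) = cos(π/115) = 0.9996269.
√(1−ρ_J²) simplifies to sin(π/115) = 0.0273148.
[ω*] 2 ÷ (1 + 0.0273148) = 2 ÷ 1.0273148 = 1.9468229.
At ω = 1.9468229 every |λ(B_ω)| = ω−1, so ρ_SOR = 0.9468229.
ρ_SOR^m ≤ 10^(−5) ⇔ m ≥ 5·ln10/(−ln 0.9468229) = 11.5129/0.0546432 = 210.692; m = ⌈210.692⌉ = 211.

m = 211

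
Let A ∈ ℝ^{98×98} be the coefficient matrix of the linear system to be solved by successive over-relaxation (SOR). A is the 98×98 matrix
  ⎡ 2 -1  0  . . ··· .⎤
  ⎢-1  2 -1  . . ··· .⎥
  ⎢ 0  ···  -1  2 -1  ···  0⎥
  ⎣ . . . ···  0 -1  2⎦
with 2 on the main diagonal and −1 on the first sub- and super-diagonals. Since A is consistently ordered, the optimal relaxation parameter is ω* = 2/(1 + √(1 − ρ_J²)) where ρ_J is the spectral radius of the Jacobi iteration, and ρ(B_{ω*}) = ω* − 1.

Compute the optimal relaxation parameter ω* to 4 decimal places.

½·tridiag(1,0,1) at n=98: λ_k = cos(kπ/99); max |λ| at k=1 ⇒ ρ_J = cos(π/99) ≈ 0.9995.
1 − cos²(π/99) = sin²(π/99) ⇒ √(1−ρ_J²) = sin(π/99) = 0.03173.
ω* = 2/(1 + 0.03173) = 2/1.03173 = 1.9385.
Hence ρ(B_{ω*}) = 1.9385 − 1 = 0.9385.

ω* = 1.9385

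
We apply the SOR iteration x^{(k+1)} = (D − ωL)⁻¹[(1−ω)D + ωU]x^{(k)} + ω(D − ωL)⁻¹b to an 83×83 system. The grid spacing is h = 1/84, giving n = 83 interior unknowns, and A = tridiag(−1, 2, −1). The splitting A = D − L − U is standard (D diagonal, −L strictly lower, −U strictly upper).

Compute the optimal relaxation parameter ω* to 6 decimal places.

ω* = 1.927913

½·tridiag(1,0,1) at n=83: λ_k = cos(kπ/84); max |λ| at k=1 ⇒ ρ_J = cos(π/84) ≈ 0.999301.
√(1−ρ_J²) = |sin(π/84)| = 0.0373912
[ω*] 2 ÷ (1 + 0.0373912) = 2 ÷ 1.0373912 = 1.927913.
and ρ(B_{ω*}) = 1.927913 − 1 = 0.927913.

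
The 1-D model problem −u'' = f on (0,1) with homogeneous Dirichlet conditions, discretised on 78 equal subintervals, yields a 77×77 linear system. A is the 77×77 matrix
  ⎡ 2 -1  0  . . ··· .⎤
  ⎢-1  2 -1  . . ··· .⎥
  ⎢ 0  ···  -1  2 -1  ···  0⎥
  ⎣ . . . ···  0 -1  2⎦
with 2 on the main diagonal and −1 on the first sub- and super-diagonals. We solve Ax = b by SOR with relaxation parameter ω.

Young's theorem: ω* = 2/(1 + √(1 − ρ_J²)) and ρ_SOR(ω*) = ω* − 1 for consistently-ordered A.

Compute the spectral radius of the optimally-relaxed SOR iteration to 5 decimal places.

n=77: λ(B_J) = 1 − λ(A)/2 = cos(kπ/78); k=1 gives ρ_J = 0.99919.
root = sin(π/78) = 0.040266  (since 1−cos² = sin²).
ω* = 2/(1 + 0.040266) = 2/1.040266 = 1.92259.
At ω = 1.92259 every |λ(B_ω)| = ω−1, so ρ_SOR = 0.92259.

ρ_SOR = 0.92259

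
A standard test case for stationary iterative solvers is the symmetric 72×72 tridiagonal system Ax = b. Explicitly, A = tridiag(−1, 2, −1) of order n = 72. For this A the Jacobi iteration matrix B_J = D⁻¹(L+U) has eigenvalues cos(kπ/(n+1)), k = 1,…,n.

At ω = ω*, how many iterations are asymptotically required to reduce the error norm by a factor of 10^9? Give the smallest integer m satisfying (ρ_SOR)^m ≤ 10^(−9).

[ρ_J] n=72: ρ(B_J) = cos(π/(n+1)) = cos(π/73) = 0.9990741.
√(1 − cos²(π/73)) = sin(π/73) ≈ 0.0430222.
So ω* = 2/1.0430222 = 1.9175047 (Young).
[ρ_SOR] ω* − 1 = 0.9175047.
m ≥ 9·ln10 / (−ln 0.9175047) = 240.695; smallest integer m = 241.

m = 241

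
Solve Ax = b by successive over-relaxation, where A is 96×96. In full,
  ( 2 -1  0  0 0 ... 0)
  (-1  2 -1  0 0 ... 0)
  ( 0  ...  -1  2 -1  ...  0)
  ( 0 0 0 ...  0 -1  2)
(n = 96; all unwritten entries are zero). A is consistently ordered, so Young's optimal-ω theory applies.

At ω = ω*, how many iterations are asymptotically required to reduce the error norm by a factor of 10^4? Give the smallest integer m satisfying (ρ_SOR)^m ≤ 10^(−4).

spectrum of D⁻¹(L+U) = {cos(kπ/97) : 1≤k≤96}; ρ_J = cos(π/97) = 0.9994756.
√(1−ρ_J²) = |sin(π/97)| = 0.0323819
Young: ω* = 2/(1+√(1−ρ_J²)) = 2/(1+0.0323819) = 2/1.0323819 = 1.9372676.
ρ(B_{ω*}) = ω*−1 = 0.9372676
For 4 digits: m = 4·ln10 / (−ln 0.9372676) = 9.21034/0.0647864 = 142.165; round up → m = 143.

m = 143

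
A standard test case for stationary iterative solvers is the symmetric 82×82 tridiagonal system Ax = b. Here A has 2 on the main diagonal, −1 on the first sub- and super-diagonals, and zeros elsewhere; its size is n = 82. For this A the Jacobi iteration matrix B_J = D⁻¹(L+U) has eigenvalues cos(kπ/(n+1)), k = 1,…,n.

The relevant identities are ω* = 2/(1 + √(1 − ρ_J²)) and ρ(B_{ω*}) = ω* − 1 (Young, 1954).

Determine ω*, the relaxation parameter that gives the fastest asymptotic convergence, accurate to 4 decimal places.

½·tridiag(1,0,1) at n=82: λ_k = cos(kπ/83); max |λ| at k=1 ⇒ ρ_J = cos(π/83) ≈ 0.9993.
root = sin(π/83) = 0.03784  (since 1−cos² = sin²).
ω* = 2/(1 + 0.03784) = 2/1.03784 = 1.9271.
[ρ_SOR] ω* − 1 = 0.9271.

ω* = 1.9271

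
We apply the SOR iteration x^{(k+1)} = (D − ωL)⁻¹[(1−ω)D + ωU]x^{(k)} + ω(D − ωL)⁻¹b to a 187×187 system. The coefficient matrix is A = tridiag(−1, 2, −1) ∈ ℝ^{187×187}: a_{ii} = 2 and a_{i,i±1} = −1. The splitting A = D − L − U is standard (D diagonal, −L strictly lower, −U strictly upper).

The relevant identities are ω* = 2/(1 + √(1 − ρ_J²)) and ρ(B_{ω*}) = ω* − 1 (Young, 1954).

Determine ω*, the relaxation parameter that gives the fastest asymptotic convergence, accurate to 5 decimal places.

ω* = 1.96713

n=187: λ(B_J) = 1 − λ(A)/2 = cos(kπ/188); k=1 gives ρ_J = 0.99986.
√(1−ρ_J²) simplifies to sin(π/188) = 0.016710.
So ω* = 2/1.016710 = 1.96713 (Young).
Hence ρ(B_{ω*}) = 1.96713 − 1 = 0.96713.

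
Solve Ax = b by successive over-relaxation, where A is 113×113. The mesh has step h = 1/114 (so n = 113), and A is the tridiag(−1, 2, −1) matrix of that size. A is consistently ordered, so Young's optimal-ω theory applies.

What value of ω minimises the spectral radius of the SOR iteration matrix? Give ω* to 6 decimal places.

½·tridiag(1,0,1) at n=113: λ_k = cos(kπ/114); max |λ| at k=1 ⇒ ρ_J = cos(π/114) ≈ 0.999620.
√(1−ρ_J²) simplifies to sin(π/114) = 0.0275543.
So ω* = 2/1.0275543 = 1.946369 (Young).
At ω = 1.946369 every |λ(B_ω)| = ω−1, so ρ_SOR = 0.946369.

ω* = 1.946369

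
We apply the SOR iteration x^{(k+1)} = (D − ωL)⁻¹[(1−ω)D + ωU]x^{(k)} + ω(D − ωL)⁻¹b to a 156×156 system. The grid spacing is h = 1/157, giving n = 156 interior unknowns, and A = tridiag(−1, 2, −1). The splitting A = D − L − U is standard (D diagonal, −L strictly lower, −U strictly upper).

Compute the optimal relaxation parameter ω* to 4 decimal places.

ω* = 1.9608

n=156: λ(B_J) = 1 − λ(A)/2 = cos(kπ/157); k=1 gives ρ_J = 0.9998.
√(1−ρ_J²) simplifies to sin(π/157) = 0.02001.
ω* = 2 / (1 + 0.02001) = 2 / 1.02001 ≈ 1.9608.
ρ_SOR = ω* − 1 ≈ 0.9608.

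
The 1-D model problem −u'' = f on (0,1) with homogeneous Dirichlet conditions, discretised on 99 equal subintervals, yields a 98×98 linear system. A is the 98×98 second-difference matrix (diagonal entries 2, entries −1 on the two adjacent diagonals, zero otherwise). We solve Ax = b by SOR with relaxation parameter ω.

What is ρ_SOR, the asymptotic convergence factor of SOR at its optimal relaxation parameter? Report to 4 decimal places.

n=98: λ(B_J) = 1 − λ(A)/2 = cos(kπ/99); k=1 gives ρ_J = 0.9995.
√(1−ρ_J²) simplifies to sin(π/99) = 0.03173.
Young: ω* = 2/(1+√(1−ρ_J²)) = 2/(1+0.03173) = 2/1.03173 = 1.9385.
At ω = 1.9385 every |λ(B_ω)| = ω−1, so ρ_SOR = 0.9385.

ρ_SOR = 0.9385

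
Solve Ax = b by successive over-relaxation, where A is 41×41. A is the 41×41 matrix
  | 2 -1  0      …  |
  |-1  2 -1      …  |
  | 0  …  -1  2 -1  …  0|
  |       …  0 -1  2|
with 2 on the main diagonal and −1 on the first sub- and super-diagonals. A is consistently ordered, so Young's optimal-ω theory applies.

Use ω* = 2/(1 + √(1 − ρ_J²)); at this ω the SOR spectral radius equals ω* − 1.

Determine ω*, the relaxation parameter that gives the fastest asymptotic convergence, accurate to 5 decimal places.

ω* = 1.86093

With n=41, ρ(Jacobi) = cos(π/42) = 0.99720.
√(1 − cos²(π/42)) = sin(π/42) ≈ 0.074730.
Young: ω* = 2/(1+√(1−ρ_J²)) = 2/(1+0.074730) = 2/1.074730 = 1.86093.
ρ(B_{ω*}) = ω*−1 = 0.86093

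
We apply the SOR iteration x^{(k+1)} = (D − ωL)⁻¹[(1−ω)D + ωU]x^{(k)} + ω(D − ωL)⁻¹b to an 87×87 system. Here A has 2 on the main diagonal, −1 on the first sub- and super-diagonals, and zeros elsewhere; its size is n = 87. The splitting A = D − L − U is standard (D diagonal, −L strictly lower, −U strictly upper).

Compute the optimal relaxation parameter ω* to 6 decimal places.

ω* = 1.931075

ρ_J = max_k |cos(kπ/88)| = cos(π/88) = 0.999363
1 − cos²(π/88) = sin²(π/88) ⇒ √(1−ρ_J²) = sin(π/88) = 0.0356923.
Then 2/(1+√(1−ρ_J²)) = 2/(1+0.0356923); ω* = 2/1.0356923 = 1.931075.
ρ_SOR = ω* − 1 = 1.931075 − 1 = 0.931075.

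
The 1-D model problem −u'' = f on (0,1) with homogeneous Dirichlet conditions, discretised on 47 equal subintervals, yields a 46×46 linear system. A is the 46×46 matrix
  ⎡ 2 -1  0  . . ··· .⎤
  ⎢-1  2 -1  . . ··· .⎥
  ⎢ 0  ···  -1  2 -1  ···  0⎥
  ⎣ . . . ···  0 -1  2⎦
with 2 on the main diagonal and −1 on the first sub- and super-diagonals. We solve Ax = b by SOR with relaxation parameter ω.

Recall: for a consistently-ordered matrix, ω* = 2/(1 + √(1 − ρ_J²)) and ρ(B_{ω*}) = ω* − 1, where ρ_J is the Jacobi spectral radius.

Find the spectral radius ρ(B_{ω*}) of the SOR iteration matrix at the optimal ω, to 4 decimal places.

½·tridiag(1,0,1) at n=46: λ_k = cos(kπ/47); max |λ| at k=1 ⇒ ρ_J = cos(π/47) ≈ 0.9978.
√(1−ρ_J²) = |sin(π/47)| = 0.06679
[ω*] 2 ÷ (1 + 0.06679) = 2 ÷ 1.06679 = 1.8748.
[ρ_SOR] ω* − 1 = 0.8748.

ρ_SOR = 0.8748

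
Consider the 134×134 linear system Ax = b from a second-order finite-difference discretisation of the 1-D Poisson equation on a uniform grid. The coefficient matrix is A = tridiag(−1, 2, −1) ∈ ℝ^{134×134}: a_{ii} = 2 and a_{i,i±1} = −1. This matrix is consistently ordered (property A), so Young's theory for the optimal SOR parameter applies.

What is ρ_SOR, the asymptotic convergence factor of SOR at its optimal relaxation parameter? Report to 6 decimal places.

With n=134, ρ(Jacobi) = cos(π/135) = 0.999729.
1 − cos²(π/135) = sin²(π/135) ⇒ √(1−ρ_J²) = sin(π/135) = 0.0232690.
ω* = 2 / (1 + 0.0232690) = 2 / 1.0232690 ≈ 1.954520.
and ρ(B_{ω*}) = 1.954520 − 1 = 0.954520.

ρ_SOR = 0.954520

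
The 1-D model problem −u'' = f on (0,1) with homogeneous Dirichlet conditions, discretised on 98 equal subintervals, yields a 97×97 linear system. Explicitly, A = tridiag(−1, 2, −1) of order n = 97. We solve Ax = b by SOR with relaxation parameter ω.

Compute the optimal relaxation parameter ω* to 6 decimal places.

ρ_J = max_k |cos(kπ/98)| = cos(π/98) = 0.999486
√(1−ρ_J²) simplifies to sin(π/98) = 0.0320516.
ω* = 2/(1 + 0.0320516) = 2/1.0320516 = 1.937888.
[ρ_SOR] ω* − 1 = 0.937888.

ω* = 1.937888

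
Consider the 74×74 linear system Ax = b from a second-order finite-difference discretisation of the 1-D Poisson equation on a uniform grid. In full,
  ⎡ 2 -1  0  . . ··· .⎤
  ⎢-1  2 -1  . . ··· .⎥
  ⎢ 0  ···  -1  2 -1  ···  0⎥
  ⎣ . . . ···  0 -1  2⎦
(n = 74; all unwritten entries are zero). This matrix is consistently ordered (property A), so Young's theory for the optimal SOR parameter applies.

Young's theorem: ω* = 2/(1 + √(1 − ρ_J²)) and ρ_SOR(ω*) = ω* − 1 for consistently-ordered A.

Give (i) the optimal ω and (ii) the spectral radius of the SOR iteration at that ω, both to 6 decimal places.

ω* = 1.919615, ρ_SOR = 0.919615

[ρ_J] n=74: ρ(B_J) = cos(π/(n+1)) = cos(π/75) = 0.999123.
√(1−ρ_J²) simplifies to sin(π/75) = 0.0418757.
ω* = 2/(1+0.0418757) = 1.919615
[ρ_SOR] ω* − 1 = 0.919615.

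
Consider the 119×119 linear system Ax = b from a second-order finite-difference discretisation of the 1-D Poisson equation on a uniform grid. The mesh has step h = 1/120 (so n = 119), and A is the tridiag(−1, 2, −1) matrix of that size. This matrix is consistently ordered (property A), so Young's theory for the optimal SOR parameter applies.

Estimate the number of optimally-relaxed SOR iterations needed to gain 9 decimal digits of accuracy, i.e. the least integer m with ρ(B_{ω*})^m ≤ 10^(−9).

m = 396

[ρ_J] n=119: ρ(B_J) = cos(π/(n+1)) = cos(π/120) = 0.9996573.
root = sin(π/120) = 0.0261769  (since 1−cos² = sin²).
[ω*] 2 ÷ (1 + 0.0261769) = 2 ÷ 1.0261769 = 1.9489817.
At ω = 1.9489817 every |λ(B_ω)| = ω−1, so ρ_SOR = 0.9489817.
9·ln10 = 20.7233; −ln(0.9489817) = 0.0523658; m = ⌈20.7233/0.0523658⌉ = ⌈395.741⌉ = 396.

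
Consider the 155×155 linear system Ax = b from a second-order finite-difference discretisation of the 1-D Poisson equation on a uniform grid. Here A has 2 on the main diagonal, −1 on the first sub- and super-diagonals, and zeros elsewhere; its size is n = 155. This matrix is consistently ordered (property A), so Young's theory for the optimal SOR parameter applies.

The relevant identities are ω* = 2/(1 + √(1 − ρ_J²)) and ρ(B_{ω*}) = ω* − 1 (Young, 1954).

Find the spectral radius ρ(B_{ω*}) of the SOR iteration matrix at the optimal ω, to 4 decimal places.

n=155: λ(B_J) = 1 − λ(A)/2 = cos(kπ/156); k=1 gives ρ_J = 0.9998.
1 − cos²(π/156) = sin²(π/156) ⇒ √(1−ρ_J²) = sin(π/156) = 0.02014.
So ω* = 2/1.02014 = 1.9605 (Young).
At ω = 1.9605 every |λ(B_ω)| = ω−1, so ρ_SOR = 0.9605.

ρ_SOR = 0.9605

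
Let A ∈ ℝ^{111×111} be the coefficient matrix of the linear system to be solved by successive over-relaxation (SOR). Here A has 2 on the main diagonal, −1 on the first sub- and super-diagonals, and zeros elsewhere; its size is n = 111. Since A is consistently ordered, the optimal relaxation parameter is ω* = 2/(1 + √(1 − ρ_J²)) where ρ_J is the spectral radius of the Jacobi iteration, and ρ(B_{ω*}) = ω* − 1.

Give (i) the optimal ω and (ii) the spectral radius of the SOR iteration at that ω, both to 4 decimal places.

ω* = 1.9454, ρ_SOR = 0.9454

½·tridiag(1,0,1) at n=111: λ_k = cos(kπ/112); max |λ| at k=1 ⇒ ρ_J = cos(π/112) ≈ 0.9996.
√(1−ρ_J²) = |sin(π/112)| = 0.02805
ω* = 2/(1+0.02805) = 1.9454
ρ(B_{ω*}) = ω*−1 = 0.9454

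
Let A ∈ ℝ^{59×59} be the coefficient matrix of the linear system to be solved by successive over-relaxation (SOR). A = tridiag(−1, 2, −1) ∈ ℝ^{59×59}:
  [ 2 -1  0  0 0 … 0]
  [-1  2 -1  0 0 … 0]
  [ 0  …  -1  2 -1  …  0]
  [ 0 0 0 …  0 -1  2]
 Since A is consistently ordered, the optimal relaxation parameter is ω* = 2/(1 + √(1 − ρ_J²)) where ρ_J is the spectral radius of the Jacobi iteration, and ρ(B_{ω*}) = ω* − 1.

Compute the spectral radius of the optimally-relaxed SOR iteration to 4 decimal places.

With n=59, ρ(Jacobi) = cos(π/60) = 0.9986.
√(1−ρ_J²) = |sin(π/60)| = 0.05234
ω* = 2/(1+0.05234) = 1.9005
At ω = 1.9005 every |λ(B_ω)| = ω−1, so ρ_SOR = 0.9005.

ρ_SOR = 0.9005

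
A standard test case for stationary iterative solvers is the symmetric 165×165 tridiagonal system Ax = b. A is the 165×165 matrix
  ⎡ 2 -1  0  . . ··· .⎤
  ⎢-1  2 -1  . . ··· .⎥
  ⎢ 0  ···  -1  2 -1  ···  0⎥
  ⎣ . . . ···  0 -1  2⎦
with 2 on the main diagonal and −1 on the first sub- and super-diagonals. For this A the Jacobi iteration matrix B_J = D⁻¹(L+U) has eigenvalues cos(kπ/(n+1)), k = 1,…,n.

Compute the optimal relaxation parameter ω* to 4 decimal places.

spectrum of D⁻¹(L+U) = {cos(kπ/166) : 1≤k≤165}; ρ_J = cos(π/166) = 0.9998.
1 − cos²(π/166) = sin²(π/166) ⇒ √(1−ρ_J²) = sin(π/166) = 0.01892.
ω* = 2/(1 + 0.01892) = 2/1.01892 = 1.9629.
[ρ_SOR] ω* − 1 = 0.9629.

ω* = 1.9629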